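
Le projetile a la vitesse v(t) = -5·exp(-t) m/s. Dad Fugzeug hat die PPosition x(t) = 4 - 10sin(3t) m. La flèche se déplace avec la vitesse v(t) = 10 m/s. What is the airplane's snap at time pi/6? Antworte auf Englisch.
To solve this, we need to take 4 derivatives of our position equation x(t) = 4 - 10·sin(3·t). Differentiating position, we get velocity: v(t) = -30·cos(3·t). Taking d/dt of v(t), we find a(t) = 90·sin(3·t). The derivative of acceleration gives jerk: j(t) = 270·cos(3·t). Differentiating jerk, we get snap: s(t) = -810·sin(3·t). From the given snap equation s(t) = -810·sin(3·t), we substitute t = pi/6 to get s = -810.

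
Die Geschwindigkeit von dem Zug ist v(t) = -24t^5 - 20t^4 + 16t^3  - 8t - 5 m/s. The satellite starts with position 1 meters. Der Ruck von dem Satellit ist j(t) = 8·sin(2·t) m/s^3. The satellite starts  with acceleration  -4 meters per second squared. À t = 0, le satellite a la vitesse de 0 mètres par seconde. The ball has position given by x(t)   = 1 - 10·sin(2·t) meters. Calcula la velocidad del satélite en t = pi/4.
Partiendo de la sacudida j(t) = 8·sin(2·t), tomamos 2 integrales. La integral de la sacudida es la aceleración. Usando a(0) = -4, obtenemos a(t) = -4·cos(2·t). La antiderivada de la aceleración es la velocidad. Usando v(0) = 0, obtenemos v(t) = -2·sin(2·t). Usando v(t) = -2·sin(2·t) y sustituyendo t = pi/4, encontramos v = -2.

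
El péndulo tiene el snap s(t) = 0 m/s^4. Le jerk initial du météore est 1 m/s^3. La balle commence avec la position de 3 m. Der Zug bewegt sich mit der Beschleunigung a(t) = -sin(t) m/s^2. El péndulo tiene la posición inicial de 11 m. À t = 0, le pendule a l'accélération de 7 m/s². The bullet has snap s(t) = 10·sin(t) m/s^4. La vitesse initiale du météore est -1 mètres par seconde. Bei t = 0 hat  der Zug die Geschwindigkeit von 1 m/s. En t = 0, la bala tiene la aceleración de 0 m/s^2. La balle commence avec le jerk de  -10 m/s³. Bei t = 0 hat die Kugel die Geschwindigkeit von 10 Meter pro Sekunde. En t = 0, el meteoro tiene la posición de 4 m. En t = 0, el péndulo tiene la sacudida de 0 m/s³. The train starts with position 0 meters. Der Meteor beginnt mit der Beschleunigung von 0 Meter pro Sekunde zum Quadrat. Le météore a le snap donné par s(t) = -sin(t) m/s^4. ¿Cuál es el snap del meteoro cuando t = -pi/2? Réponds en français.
Nous avons le snap s(t) = -sin(t). En substituant t = -pi/2: s(-pi/2) = 1.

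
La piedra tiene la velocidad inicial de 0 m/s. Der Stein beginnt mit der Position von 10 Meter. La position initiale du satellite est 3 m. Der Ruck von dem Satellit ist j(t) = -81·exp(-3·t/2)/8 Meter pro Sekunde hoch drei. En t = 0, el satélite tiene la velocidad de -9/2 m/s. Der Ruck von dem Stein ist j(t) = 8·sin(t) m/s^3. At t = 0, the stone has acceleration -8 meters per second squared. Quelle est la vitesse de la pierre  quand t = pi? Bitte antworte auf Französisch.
Nous devons intégrer notre équation du jerk j(t) = 8·sin(t) 2 fois. En intégrant le jerk et en utilisant la condition initiale a(0) = -8, nous obtenons a(t) = -8·cos(t). La primitive de l'accélération est la vitesse. En utilisant v(0) = 0, nous obtenons v(t) = -8·sin(t). En utilisant v(t) = -8·sin(t) et en substituant t = pi, nous trouvons v = 0.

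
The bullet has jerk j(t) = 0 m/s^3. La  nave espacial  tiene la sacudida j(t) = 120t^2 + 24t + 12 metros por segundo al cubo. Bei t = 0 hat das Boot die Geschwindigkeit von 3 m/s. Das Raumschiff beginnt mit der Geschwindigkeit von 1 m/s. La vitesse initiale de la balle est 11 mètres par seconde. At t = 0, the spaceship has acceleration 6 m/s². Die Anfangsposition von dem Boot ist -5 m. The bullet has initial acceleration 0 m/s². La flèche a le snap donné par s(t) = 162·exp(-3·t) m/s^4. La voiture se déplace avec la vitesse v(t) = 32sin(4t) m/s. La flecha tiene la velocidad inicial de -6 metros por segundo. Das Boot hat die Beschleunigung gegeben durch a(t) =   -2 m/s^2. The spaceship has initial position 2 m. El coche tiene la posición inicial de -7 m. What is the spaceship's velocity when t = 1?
To solve this, we need to take 2 integrals of our jerk equation j(t) = 120·t^2 + 24·t + 12. Taking ∫j(t)dt and applying a(0) = 6, we find a(t) = 40·t^3 + 12·t^2 + 12·t + 6. Finding the antiderivative of a(t) and using v(0) = 1: v(t) = 10·t^4 + 4·t^3 + 6·t^2 + 6·t + 1. Using v(t) = 10·t^4 + 4·t^3 + 6·t^2 + 6·t + 1 and substituting t = 1, we find v = 27.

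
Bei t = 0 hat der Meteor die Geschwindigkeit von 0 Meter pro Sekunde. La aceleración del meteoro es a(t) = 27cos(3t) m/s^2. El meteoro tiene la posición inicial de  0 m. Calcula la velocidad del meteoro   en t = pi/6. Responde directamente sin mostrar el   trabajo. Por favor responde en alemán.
Die Geschwindigkeit bei t = pi/6 ist v = 9.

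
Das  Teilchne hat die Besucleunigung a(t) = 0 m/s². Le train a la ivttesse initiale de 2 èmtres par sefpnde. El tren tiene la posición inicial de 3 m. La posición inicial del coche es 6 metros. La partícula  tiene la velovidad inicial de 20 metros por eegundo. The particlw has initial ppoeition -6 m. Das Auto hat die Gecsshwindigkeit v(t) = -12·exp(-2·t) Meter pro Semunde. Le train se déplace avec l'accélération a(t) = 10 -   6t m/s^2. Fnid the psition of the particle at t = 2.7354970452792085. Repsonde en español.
Necesitamos integrar nuestra ecuación de la aceleración a(t) = 0 2 veces. La integral de la aceleración, con v(0) = 20, da la velocidad: v(t) = 20. Integrando la velocidad y usando la condición inicial x(0) = -6, obtenemos x(t) = 20·t - 6. Usando x(t) = 20·t - 6 y sustituyendo t = 2.7354970452792085, encontramos x = 48.7099409055842.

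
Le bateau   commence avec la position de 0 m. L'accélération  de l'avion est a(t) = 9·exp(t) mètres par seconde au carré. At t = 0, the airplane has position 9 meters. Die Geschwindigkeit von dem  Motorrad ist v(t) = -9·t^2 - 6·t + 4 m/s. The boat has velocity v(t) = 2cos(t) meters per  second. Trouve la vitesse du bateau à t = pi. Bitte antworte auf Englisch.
Using v(t) = 2·cos(t) and substituting t = pi, we find v = -2.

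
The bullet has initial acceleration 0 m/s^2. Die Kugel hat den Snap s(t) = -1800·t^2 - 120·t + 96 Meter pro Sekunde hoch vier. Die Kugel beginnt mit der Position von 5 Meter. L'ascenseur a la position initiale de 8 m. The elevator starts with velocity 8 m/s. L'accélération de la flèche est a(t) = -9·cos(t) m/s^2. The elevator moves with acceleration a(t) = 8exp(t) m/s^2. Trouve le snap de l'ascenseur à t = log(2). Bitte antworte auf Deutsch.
Wir müssen unsere Gleichung für die Beschleunigung a(t) = 8·exp(t) 2-mal ableiten. Mit d/dt von a(t) finden wir j(t) = 8·exp(t). Die Ableitung von dem Ruck ergibt den Snap: s(t) = 8·exp(t). Aus der Gleichung für den Snap s(t) = 8·exp(t), setzen wir t = log(2) ein und erhalten s = 16.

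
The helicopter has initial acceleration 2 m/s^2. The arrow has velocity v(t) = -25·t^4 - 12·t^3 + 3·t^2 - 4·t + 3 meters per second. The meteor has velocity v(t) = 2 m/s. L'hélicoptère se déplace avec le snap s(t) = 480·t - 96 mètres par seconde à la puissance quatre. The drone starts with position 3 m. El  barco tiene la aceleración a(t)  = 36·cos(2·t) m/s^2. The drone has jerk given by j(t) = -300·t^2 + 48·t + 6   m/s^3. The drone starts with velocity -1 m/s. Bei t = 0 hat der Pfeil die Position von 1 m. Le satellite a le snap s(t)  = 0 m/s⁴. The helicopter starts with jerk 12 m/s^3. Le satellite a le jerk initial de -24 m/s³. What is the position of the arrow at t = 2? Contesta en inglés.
To solve this, we need to take 1 integral of our velocity equation v(t) = -25·t^4 - 12·t^3 + 3·t^2 - 4·t + 3. Taking ∫v(t)dt and applying x(0) = 1, we find x(t) = -5·t^5 - 3·t^4 + t^3 - 2·t^2 + 3·t + 1. From the given position equation x(t) = -5·t^5 - 3·t^4 + t^3 - 2·t^2 + 3·t + 1, we substitute t = 2 to get x = -201.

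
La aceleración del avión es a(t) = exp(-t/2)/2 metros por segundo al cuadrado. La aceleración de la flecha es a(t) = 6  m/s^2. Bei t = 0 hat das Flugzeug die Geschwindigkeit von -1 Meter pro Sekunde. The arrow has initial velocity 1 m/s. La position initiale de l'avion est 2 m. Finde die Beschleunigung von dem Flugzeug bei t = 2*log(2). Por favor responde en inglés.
We have acceleration a(t) = exp(-t/2)/2. Substituting t = 2*log(2): a(2*log(2)) = 1/4.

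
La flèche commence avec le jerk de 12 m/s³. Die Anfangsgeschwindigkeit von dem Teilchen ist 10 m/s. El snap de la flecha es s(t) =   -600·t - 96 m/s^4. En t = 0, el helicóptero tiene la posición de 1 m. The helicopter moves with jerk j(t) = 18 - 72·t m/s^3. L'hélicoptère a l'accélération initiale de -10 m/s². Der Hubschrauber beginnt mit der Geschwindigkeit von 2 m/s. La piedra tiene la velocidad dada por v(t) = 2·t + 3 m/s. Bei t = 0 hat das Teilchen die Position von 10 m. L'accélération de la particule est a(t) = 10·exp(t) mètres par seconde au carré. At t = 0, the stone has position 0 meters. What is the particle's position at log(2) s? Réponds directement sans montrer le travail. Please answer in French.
x(log(2)) = 20.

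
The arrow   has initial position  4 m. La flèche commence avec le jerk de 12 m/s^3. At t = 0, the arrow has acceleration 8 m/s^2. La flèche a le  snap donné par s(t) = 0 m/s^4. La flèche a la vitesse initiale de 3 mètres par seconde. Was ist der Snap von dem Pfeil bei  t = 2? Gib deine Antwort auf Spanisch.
De la ecuación del snap s(t) = 0, sustituimos t = 2 para obtener s = 0.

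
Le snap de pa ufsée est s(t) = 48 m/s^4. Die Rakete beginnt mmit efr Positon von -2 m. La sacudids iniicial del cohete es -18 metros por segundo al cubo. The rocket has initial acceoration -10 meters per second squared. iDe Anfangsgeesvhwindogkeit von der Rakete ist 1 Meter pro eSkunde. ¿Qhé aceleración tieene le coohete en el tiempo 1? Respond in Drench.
Nous devons trouver l'intégrale de notre équation du snap s(t) = 48 2 fois. La primitive du snap est le jerk. En utilisant j(0) = -18, nous obtenons j(t) = 48·t - 18. L'intégrale du jerk est l'accélération. En utilisant a(0) = -10, nous obtenons a(t) = 24·t^2 - 18·t - 10. En utilisant a(t) = 24·t^2 - 18·t - 10 et en substituant t = 1, nous trouvons a = -4.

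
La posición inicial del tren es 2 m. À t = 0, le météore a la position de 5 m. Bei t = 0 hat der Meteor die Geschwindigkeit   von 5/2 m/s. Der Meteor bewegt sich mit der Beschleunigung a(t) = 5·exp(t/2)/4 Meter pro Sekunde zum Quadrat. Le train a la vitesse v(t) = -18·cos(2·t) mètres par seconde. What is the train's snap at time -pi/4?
To solve this, we need to take 3 derivatives of our velocity equation v(t) = -18·cos(2·t). The derivative of velocity gives acceleration: a(t) = 36·sin(2·t). Differentiating acceleration, we get jerk: j(t) = 72·cos(2·t). Differentiating jerk, we get snap: s(t) = -144·sin(2·t). We have snap s(t) = -144·sin(2·t). Substituting t = -pi/4: s(-pi/4) = 144.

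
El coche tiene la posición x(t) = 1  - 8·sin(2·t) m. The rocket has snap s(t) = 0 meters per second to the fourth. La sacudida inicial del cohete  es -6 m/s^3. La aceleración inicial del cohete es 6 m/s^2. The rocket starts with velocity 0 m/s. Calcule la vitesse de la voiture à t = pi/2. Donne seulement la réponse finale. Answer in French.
v(pi/2) = 16.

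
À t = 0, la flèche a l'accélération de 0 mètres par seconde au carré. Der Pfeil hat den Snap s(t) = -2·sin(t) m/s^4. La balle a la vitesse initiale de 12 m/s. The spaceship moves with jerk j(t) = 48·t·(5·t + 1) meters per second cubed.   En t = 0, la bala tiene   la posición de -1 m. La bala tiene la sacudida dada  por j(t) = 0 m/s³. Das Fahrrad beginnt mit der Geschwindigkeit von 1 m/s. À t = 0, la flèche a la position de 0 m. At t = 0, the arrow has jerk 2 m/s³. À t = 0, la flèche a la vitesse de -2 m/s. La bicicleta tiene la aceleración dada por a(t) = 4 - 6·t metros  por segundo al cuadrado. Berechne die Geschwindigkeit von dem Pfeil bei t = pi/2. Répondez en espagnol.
Para resolver esto, necesitamos tomar 3 integrales de nuestra ecuación del snap s(t) = -2·sin(t). Tomando ∫s(t)dt y aplicando j(0) = 2, encontramos j(t) = 2·cos(t). La integral de la sacudida, con a(0) = 0, da la aceleración: a(t) = 2·sin(t). La integral de la aceleración, con v(0) = -2, da la velocidad: v(t) = -2·cos(t). Tenemos la velocidad v(t) = -2·cos(t). Sustituyendo t = pi/2: v(pi/2) = 0.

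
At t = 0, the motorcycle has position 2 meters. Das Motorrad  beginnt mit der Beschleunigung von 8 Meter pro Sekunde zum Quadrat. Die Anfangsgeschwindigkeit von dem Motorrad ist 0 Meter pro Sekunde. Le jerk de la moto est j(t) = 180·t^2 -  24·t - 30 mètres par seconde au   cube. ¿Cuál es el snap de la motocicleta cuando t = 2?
Partiendo de la sacudida j(t) = 180·t^2 - 24·t - 30, tomamos 1 derivada. La derivada de la sacudida da el snap: s(t) = 360·t - 24. Tenemos el snap s(t) = 360·t - 24. Sustituyendo t = 2: s(2) = 696.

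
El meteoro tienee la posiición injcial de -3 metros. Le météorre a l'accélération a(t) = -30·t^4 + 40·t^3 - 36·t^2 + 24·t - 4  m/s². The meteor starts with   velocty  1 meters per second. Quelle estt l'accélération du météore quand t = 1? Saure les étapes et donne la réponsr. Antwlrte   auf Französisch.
L'accélération à t = 1 est a = -6.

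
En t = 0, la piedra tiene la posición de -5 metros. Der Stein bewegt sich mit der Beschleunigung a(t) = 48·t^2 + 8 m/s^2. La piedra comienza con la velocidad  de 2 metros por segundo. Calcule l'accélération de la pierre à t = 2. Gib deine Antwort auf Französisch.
En utilisant a(t) = 48·t^2 + 8 et en substituant t = 2, nous trouvons a = 200.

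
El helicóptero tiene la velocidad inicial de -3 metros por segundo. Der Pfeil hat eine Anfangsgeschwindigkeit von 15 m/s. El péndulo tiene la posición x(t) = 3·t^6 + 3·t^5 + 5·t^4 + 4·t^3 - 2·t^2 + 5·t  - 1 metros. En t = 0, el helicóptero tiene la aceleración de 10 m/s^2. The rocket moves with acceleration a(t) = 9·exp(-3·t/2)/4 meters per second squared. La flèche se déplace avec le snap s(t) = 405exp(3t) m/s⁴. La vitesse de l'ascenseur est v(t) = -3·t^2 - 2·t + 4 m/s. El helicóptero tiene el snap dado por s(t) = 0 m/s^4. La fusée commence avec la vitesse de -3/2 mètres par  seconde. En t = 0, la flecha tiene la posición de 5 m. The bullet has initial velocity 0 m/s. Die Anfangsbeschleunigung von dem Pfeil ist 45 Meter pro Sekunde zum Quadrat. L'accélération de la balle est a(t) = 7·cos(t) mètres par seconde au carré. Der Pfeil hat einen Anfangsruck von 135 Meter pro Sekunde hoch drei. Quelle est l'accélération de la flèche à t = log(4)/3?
Nous devons intégrer notre équation du snap s(t) = 405·exp(3·t) 2 fois. En intégrant le snap et en utilisant la condition initiale j(0) = 135, nous obtenons j(t) = 135·exp(3·t). L'intégrale du jerk est l'accélération. En utilisant a(0) = 45, nous obtenons a(t) = 45·exp(3·t). Nous avons l'accélération a(t) = 45·exp(3·t). En substituant t = log(4)/3: a(log(4)/3) = 180.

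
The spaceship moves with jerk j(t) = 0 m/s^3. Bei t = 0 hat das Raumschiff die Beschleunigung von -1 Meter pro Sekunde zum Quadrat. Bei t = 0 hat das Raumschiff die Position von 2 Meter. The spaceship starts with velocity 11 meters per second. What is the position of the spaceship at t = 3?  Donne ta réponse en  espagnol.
Partiendo de la sacudida j(t) = 0, tomamos 3 antiderivadas. La antiderivada de la sacudida, con a(0) = -1, da la aceleración: a(t) = -1. La antiderivada de la aceleración, con v(0) = 11, da la velocidad: v(t) = 11 - t. Integrando la velocidad y usando la condición inicial x(0) = 2, obtenemos x(t) = -t^2/2 + 11·t + 2. Tenemos la posición x(t) = -t^2/2 + 11·t + 2. Sustituyendo t = 3: x(3) = 61/2.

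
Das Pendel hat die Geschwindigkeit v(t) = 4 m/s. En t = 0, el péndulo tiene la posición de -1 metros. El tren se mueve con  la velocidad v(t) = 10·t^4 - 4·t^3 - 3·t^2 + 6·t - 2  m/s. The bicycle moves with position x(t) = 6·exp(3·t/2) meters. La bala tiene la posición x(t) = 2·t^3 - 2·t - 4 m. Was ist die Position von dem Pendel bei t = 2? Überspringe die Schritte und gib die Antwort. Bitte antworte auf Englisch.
At t = 2, x = 7.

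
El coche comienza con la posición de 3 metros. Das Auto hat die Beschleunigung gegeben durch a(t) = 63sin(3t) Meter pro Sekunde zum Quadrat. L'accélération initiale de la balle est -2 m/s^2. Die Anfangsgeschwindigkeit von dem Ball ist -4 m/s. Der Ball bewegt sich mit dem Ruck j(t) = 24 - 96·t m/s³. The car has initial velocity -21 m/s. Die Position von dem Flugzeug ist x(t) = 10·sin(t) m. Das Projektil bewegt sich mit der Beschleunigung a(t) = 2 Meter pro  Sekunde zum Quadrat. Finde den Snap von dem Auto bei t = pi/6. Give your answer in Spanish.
Para resolver esto, necesitamos tomar 2 derivadas de nuestra ecuación de la aceleración a(t) = 63·sin(3·t). La derivada de la aceleración da la sacudida: j(t) = 189·cos(3·t). Derivando la sacudida, obtenemos el snap: s(t) = -567·sin(3·t). De la ecuación del snap s(t) = -567·sin(3·t), sustituimos t = pi/6 para obtener s = -567.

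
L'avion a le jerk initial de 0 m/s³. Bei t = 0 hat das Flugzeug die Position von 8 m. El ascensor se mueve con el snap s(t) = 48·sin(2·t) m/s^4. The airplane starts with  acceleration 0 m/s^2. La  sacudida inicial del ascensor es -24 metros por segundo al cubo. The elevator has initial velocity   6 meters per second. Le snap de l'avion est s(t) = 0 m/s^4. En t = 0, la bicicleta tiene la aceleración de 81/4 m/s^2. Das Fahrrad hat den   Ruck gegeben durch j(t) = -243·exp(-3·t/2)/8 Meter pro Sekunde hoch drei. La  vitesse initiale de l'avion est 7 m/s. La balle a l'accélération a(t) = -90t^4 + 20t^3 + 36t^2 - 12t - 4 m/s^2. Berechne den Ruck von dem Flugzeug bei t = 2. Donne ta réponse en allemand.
Um dies zu lösen, müssen wir 1 Stammfunktion unserer Gleichung für den Snap s(t) = 0 finden. Durch Integration von dem Snap und Verwendung der Anfangsbedingung j(0) = 0, erhalten wir j(t) = 0. Aus der Gleichung für den Ruck j(t) = 0, setzen wir t = 2 ein und erhalten j = 0.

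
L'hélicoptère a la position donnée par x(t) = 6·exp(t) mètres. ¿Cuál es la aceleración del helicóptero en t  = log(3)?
Debemos derivar nuestra ecuación de la posición x(t) = 6·exp(t) 2 veces. Derivando la posición, obtenemos la velocidad: v(t) = 6·exp(t). La derivada de la velocidad da la aceleración: a(t) = 6·exp(t). Usando a(t) = 6·exp(t) y sustituyendo t = log(3), encontramos a = 18.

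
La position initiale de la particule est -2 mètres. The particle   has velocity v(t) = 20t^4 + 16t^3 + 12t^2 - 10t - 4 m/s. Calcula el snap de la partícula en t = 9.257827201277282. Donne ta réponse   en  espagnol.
Debemos derivar nuestra ecuación de la velocidad v(t) = 20·t^4 + 16·t^3 + 12·t^2 - 10·t - 4 3 veces. Tomando d/dt de v(t), encontramos a(t) = 80·t^3 + 48·t^2 + 24·t - 10. Tomando d/dt de a(t), encontramos j(t) = 240·t^2 + 96·t + 24. Tomando d/dt de j(t), encontramos s(t) = 480·t + 96. De la ecuación del snap s(t) = 480·t + 96, sustituimos t = 9.257827201277282 para obtener s = 4539.75705661310.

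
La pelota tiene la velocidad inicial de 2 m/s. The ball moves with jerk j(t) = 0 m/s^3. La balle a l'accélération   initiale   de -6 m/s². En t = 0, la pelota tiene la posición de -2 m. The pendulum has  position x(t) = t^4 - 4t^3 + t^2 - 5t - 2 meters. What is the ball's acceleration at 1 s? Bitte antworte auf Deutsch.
Ausgehend von dem Ruck j(t) = 0, nehmen wir 1 Integral. Das Integral von dem Ruck ist die Beschleunigung. Mit a(0) = -6 erhalten wir a(t) = -6. Aus der Gleichung für die Beschleunigung a(t) = -6, setzen wir t = 1 ein und erhalten a = -6.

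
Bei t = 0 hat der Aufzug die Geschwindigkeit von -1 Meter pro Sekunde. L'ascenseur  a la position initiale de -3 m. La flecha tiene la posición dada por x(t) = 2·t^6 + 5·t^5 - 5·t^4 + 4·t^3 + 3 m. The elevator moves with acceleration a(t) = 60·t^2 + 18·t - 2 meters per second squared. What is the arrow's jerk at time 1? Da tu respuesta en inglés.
To solve this, we need to take 3 derivatives of our position equation x(t) = 2·t^6 + 5·t^5 - 5·t^4 + 4·t^3 + 3. Differentiating position, we get velocity: v(t) = 12·t^5 + 25·t^4 - 20·t^3 + 12·t^2. Taking d/dt of v(t), we find a(t) = 60·t^4 + 100·t^3 - 60·t^2 + 24·t. Differentiating acceleration, we get jerk: j(t) = 240·t^3 + 300·t^2 - 120·t + 24. We have jerk j(t) = 240·t^3 + 300·t^2 - 120·t + 24. Substituting t = 1: j(1) = 444.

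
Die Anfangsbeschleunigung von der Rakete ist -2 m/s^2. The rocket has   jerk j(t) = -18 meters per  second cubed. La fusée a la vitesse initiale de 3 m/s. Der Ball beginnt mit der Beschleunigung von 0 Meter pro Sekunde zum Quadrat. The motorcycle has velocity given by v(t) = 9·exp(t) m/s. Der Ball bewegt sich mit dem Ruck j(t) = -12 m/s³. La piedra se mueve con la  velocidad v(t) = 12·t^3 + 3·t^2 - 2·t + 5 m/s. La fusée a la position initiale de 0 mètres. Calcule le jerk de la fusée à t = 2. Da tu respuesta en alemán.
Wir haben den Ruck j(t) = -18. Durch Einsetzen von t = 2: j(2) = -18.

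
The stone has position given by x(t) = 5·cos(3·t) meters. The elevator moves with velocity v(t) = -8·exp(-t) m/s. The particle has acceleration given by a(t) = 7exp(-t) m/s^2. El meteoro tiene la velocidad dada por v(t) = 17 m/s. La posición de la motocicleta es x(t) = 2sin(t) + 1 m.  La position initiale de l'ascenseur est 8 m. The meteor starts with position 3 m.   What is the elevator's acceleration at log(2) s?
To solve this, we need to take 1 derivative of our velocity equation v(t) = -8·exp(-t). The derivative of velocity gives acceleration: a(t) = 8·exp(-t). We have acceleration a(t) = 8·exp(-t). Substituting t = log(2): a(log(2)) = 4.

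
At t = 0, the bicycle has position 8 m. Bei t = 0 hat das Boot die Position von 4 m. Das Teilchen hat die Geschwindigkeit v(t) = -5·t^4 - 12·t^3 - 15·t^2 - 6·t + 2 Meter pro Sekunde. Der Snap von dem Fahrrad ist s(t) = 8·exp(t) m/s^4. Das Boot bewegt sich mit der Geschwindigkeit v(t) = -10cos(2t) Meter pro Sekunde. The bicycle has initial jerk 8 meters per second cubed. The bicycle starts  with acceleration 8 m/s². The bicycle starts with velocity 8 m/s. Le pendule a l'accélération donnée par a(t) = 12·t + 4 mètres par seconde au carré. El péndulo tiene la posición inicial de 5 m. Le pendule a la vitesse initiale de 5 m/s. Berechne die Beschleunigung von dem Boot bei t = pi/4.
Wir müssen unsere Gleichung für die Geschwindigkeit v(t) = -10·cos(2·t) 1-mal ableiten. Mit d/dt von v(t) finden wir a(t) = 20·sin(2·t). Wir haben die Beschleunigung a(t) = 20·sin(2·t). Durch Einsetzen von t = pi/4: a(pi/4) = 20.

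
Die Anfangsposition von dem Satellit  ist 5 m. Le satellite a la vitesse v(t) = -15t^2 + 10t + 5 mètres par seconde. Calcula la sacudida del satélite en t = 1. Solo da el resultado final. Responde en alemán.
Die Antwort ist -30.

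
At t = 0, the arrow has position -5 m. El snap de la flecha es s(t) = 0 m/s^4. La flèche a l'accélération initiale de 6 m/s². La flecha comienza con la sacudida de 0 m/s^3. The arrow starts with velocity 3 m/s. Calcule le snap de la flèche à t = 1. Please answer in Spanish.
De la ecuación del snap s(t) = 0, sustituimos t = 1 para obtener s = 0.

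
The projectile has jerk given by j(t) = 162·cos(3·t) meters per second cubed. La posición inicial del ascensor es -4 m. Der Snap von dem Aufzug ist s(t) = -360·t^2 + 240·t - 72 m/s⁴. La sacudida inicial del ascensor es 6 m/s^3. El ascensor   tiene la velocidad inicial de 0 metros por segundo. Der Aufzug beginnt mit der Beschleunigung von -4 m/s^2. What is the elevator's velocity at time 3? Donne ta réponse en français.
Nous devons intégrer notre équation du snap s(t) = -360·t^2 + 240·t - 72 3 fois. La primitive du snap, avec j(0) = 6, donne le jerk: j(t) = -120·t^3 + 120·t^2 - 72·t + 6. En prenant ∫j(t)dt et en appliquant a(0) = -4, nous trouvons a(t) = -30·t^4 + 40·t^3 - 36·t^2 + 6·t - 4. En prenant ∫a(t)dt et en appliquant v(0) = 0, nous trouvons v(t) = t·(-6·t^4 + 10·t^3 - 12·t^2 + 3·t - 4). Nous avons la vitesse v(t) = t·(-6·t^4 + 10·t^3 - 12·t^2 + 3·t - 4). En substituant t = 3: v(3) = -957.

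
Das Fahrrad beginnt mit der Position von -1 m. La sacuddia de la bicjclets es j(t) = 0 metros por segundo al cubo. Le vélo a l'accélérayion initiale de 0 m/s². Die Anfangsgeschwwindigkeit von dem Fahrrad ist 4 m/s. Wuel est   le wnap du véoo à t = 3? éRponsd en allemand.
Ausgehend von dem Ruck j(t) = 0, nehmen wir 1 Ableitung. Durch Ableiten von dem Ruck erhalten wir den Snap: s(t) = 0. Mit s(t) = 0 und Einsetzen von t = 3, finden wir s = 0.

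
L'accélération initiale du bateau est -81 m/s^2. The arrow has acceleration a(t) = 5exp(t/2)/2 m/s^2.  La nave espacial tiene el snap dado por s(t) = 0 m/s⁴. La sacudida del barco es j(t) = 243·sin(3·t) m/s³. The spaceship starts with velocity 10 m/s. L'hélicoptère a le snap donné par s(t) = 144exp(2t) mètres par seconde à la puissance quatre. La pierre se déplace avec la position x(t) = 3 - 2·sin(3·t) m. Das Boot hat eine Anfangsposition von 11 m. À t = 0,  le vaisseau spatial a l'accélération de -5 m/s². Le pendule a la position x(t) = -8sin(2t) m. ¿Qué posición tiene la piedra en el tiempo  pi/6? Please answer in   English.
Using x(t) = 3 - 2·sin(3·t) and substituting t = pi/6, we find x = 1.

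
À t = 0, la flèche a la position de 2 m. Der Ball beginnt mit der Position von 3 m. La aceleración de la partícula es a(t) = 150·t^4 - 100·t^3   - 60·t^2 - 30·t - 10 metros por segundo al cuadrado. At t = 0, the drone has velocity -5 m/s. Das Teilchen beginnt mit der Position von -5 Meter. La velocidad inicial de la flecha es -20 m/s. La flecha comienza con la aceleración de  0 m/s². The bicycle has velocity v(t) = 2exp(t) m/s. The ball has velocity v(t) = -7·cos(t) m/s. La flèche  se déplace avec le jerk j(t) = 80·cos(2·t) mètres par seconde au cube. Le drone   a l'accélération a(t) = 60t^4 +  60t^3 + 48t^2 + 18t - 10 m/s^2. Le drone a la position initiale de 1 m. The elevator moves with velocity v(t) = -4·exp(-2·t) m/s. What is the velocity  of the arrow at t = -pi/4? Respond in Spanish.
Necesitamos integrar nuestra ecuación de la sacudida j(t) = 80·cos(2·t) 2 veces. Integrando la sacudida y usando la condición inicial a(0) = 0, obtenemos a(t) = 40·sin(2·t). Tomando ∫a(t)dt y aplicando v(0) = -20, encontramos v(t) = -20·cos(2·t). Usando v(t) = -20·cos(2·t) y sustituyendo t = -pi/4, encontramos v = 0.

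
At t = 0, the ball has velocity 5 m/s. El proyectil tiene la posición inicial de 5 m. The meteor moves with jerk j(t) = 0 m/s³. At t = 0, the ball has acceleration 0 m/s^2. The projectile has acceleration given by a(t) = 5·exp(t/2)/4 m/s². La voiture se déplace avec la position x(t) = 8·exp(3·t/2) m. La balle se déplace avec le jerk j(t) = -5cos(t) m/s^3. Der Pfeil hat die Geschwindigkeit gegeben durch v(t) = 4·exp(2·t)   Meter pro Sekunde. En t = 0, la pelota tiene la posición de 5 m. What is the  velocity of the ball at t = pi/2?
Starting from jerk j(t) = -5·cos(t), we take 2 antiderivatives. The antiderivative of jerk is acceleration. Using a(0) = 0, we get a(t) = -5·sin(t). Integrating acceleration and using the initial condition v(0) = 5, we get v(t) = 5·cos(t). Using v(t) = 5·cos(t) and substituting t = pi/2, we find v = 0.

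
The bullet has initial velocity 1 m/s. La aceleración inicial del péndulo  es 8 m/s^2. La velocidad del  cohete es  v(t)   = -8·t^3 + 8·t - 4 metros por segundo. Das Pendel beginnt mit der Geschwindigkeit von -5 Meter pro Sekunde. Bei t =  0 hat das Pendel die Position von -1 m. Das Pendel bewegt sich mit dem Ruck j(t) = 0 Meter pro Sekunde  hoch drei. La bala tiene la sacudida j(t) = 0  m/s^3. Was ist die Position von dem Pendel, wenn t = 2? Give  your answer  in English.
To find the answer, we compute 3 antiderivatives of j(t) = 0. The antiderivative of jerk, with a(0) = 8, gives acceleration: a(t) = 8. The antiderivative of acceleration is velocity. Using v(0) = -5, we get v(t) = 8·t - 5. The antiderivative of velocity, with x(0) = -1, gives position: x(t) = 4·t^2 - 5·t - 1. From the given position equation x(t) = 4·t^2 - 5·t - 1, we substitute t = 2 to get x = 5.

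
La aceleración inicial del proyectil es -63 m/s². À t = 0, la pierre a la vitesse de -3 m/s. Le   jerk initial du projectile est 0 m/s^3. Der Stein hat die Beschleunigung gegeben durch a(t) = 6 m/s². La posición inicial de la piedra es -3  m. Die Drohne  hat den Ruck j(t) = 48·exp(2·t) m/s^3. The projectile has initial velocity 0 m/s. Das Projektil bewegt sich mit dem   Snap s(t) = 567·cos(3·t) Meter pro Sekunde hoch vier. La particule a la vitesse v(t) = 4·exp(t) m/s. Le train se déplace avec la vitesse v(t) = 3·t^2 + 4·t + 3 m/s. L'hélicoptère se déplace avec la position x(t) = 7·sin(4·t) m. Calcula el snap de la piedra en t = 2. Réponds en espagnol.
Para resolver esto, necesitamos tomar 2 derivadas de nuestra ecuación de la aceleración a(t) = 6. Derivando la aceleración, obtenemos la sacudida: j(t) = 0. Derivando la sacudida, obtenemos el snap: s(t) = 0. Tenemos el snap s(t) = 0. Sustituyendo t = 2: s(2) = 0.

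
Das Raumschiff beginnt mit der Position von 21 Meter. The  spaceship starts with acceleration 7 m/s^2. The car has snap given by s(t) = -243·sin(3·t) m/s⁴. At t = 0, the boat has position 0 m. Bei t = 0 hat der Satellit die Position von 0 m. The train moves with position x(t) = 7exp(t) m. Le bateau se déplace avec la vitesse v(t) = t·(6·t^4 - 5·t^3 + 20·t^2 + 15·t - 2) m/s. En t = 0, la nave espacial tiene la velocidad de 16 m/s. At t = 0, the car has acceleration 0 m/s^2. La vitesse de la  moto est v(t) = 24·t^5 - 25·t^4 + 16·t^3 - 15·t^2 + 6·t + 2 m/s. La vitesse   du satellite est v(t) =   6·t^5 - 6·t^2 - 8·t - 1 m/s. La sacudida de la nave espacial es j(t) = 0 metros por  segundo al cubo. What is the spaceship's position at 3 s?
To find the answer, we compute 3 integrals of j(t) = 0. Taking ∫j(t)dt and applying a(0) = 7, we find a(t) = 7. Taking ∫a(t)dt and applying v(0) = 16, we find v(t) = 7·t + 16. The antiderivative of velocity is position. Using x(0) = 21, we get x(t) = 7·t^2/2 + 16·t + 21. Using x(t) = 7·t^2/2 + 16·t + 21 and substituting t = 3, we find x = 201/2.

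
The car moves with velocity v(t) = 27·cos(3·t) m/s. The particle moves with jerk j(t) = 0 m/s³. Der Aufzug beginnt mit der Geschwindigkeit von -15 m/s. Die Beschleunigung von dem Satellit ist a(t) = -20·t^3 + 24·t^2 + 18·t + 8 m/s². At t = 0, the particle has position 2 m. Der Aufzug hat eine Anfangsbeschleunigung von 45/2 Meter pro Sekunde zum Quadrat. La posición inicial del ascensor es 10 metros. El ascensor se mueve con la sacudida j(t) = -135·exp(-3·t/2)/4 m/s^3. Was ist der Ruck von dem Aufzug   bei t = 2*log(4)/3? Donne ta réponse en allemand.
Aus der Gleichung für den Ruck j(t) = -135·exp(-3·t/2)/4, setzen wir t = 2*log(4)/3 ein und erhalten j = -135/16.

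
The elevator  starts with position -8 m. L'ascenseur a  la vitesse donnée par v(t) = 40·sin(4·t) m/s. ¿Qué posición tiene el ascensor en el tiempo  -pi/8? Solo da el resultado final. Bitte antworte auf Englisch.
At t = -pi/8, x = 2.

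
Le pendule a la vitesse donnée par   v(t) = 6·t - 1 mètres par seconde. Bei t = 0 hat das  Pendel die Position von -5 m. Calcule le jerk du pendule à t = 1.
Nous devons dériver notre équation de la vitesse v(t) = 6·t - 1 2 fois. En prenant d/dt de v(t), nous trouvons a(t) = 6. La dérivée de l'accélération donne le jerk: j(t) = 0. En utilisant j(t) = 0 et en substituant t = 1, nous trouvons j = 0.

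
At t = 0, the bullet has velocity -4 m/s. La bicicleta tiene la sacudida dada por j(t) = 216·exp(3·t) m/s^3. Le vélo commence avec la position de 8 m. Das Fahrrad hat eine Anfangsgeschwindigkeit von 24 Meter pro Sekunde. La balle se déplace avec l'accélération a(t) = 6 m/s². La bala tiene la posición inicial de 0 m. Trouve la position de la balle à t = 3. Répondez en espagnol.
Debemos encontrar la antiderivada de nuestra ecuación de la aceleración a(t) = 6 2 veces. Integrando la aceleración y usando la condición inicial v(0) = -4, obtenemos v(t) = 6·t - 4. Integrando la velocidad y usando la condición inicial x(0) = 0, obtenemos x(t) = 3·t^2 - 4·t. Tenemos la posición x(t) = 3·t^2 - 4·t. Sustituyendo t = 3: x(3) = 15.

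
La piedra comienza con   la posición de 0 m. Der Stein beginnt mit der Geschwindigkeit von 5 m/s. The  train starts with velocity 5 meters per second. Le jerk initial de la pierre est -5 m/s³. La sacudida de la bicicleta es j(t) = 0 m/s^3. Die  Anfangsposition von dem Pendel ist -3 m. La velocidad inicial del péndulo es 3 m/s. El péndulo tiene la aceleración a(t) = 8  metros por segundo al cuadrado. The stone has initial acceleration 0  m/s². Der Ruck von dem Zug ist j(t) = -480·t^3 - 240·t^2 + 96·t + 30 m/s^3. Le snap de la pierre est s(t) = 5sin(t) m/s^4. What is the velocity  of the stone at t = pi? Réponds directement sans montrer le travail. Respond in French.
À t = pi, v = -5.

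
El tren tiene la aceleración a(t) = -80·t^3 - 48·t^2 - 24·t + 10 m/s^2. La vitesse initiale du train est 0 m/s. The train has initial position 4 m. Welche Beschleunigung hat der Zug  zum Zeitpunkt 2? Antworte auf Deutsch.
Wir haben die Beschleunigung a(t) = -80·t^3 - 48·t^2 - 24·t + 10. Durch Einsetzen von t = 2: a(2) = -870.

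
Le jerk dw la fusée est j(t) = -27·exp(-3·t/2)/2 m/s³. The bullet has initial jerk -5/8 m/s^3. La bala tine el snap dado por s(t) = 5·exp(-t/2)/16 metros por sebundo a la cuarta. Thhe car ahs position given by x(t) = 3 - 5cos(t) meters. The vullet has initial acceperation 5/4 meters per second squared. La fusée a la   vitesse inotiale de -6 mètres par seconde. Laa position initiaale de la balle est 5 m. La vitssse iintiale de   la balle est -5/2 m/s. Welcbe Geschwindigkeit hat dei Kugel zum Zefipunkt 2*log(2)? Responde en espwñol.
Debemos encontrar la antiderivada de nuestra ecuación del snap s(t) = 5·exp(-t/2)/16 3 veces. Tomando ∫s(t)dt y aplicando j(0) = -5/8, encontramos j(t) = -5·exp(-t/2)/8. Integrando la sacudida y usando la condición inicial a(0) = 5/4, obtenemos a(t) = 5·exp(-t/2)/4. Integrando la aceleración y usando la condición inicial v(0) = -5/2, obtenemos v(t) = -5·exp(-t/2)/2. Usando v(t) = -5·exp(-t/2)/2 y sustituyendo t = 2*log(2), encontramos v = -5/4.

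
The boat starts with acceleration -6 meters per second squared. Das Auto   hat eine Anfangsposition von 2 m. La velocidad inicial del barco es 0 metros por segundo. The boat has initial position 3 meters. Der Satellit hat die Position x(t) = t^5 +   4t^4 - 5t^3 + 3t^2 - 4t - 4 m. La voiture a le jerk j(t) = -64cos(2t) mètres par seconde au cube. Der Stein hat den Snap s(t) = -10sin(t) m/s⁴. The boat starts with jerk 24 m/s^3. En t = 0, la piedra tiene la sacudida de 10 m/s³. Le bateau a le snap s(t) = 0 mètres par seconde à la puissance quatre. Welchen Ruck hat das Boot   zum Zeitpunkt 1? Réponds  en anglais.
We need to integrate our snap equation s(t) = 0 1 time. Taking ∫s(t)dt and applying j(0) = 24, we find j(t) = 24. Using j(t) = 24 and substituting t = 1, we find j = 24.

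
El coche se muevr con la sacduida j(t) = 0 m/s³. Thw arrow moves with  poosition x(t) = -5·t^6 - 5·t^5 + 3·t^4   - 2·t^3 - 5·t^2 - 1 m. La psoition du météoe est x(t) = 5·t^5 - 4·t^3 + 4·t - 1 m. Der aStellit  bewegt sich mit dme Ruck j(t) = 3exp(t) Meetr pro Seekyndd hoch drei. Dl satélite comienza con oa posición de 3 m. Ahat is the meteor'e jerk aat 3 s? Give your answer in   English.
We must differentiate our position equation x(t) = 5·t^5 - 4·t^3 + 4·t - 1 3 times. Differentiating position, we get velocity: v(t) = 25·t^4 - 12·t^2 + 4. Taking d/dt of v(t), we find a(t) = 100·t^3 - 24·t. Differentiating acceleration, we get jerk: j(t) = 300·t^2 - 24. We have jerk j(t) = 300·t^2 - 24. Substituting t = 3: j(3) = 2676.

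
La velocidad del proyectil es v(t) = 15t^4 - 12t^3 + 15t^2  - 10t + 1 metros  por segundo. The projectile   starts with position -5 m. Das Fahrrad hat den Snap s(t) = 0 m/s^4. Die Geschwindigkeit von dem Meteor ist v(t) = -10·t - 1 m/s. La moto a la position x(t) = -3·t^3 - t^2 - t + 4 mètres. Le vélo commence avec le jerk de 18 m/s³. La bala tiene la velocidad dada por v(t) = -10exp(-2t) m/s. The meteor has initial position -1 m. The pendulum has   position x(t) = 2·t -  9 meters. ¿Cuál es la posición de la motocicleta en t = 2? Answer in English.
Using x(t) = -3·t^3 - t^2 - t + 4 and substituting t = 2, we find x = -26.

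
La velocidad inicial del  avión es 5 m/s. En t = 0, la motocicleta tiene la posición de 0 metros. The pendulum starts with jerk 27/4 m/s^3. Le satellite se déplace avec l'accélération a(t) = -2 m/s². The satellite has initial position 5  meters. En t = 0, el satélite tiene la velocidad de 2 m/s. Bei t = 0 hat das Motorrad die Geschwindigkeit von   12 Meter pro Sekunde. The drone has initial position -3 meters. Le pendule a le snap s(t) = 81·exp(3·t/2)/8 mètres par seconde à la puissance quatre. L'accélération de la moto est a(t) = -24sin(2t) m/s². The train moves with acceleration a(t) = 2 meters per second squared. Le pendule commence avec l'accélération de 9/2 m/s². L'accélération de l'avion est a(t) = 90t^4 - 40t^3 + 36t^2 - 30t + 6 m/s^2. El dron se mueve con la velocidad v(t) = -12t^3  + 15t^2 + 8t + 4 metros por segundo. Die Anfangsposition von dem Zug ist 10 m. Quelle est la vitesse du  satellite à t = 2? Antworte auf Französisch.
Nous devons intégrer notre équation de l'accélération a(t) = -2 1 fois. En prenant ∫a(t)dt et en appliquant v(0) = 2, nous trouvons v(t) = 2 - 2·t. Nous avons la vitesse v(t) = 2 - 2·t. En substituant t = 2: v(2) = -2.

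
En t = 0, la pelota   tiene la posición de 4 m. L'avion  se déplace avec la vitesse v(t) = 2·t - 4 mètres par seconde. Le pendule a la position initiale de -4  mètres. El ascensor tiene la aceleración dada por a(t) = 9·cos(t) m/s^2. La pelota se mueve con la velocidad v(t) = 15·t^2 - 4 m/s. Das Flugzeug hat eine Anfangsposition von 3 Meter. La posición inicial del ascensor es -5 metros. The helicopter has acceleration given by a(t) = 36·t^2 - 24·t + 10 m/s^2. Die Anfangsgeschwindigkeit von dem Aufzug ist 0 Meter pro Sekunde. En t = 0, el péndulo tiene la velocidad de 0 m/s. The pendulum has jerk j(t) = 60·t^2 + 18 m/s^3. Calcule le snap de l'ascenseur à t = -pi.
En partant de l'accélération a(t) = 9·cos(t), nous prenons 2 dérivées. En prenant d/dt de a(t), nous trouvons j(t) = -9·sin(t). La dérivée du jerk donne le snap: s(t) = -9·cos(t). En utilisant s(t) = -9·cos(t) et en substituant t = -pi, nous trouvons s = 9.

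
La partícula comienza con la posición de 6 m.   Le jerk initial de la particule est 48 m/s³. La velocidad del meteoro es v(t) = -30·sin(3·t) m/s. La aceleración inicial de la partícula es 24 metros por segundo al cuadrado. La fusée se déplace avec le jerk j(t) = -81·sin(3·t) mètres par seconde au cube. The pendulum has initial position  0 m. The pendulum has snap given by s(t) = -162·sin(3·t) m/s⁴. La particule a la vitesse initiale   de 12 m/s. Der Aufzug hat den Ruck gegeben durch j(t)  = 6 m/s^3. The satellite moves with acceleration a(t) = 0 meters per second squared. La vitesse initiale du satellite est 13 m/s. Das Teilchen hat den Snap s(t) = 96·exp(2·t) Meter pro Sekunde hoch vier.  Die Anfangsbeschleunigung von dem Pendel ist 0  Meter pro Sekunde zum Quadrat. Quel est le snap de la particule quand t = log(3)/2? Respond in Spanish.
Tenemos el snap s(t) = 96·exp(2·t). Sustituyendo t = log(3)/2: s(log(3)/2) = 288.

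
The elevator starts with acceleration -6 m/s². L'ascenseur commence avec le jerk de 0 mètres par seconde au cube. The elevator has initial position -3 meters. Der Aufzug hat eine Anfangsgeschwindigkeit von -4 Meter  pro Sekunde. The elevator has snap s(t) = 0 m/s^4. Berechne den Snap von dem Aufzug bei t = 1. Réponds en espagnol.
De la ecuación del snap s(t) = 0, sustituimos t = 1 para obtener s = 0.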